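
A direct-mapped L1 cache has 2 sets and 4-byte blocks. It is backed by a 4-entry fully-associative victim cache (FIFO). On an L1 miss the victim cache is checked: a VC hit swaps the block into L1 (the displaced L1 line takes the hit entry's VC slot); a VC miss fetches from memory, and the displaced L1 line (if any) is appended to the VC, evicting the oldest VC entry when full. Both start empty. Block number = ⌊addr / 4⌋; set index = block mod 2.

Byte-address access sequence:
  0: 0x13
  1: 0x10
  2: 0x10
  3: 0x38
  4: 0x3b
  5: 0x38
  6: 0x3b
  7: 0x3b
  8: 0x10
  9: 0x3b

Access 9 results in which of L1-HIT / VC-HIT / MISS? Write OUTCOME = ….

OUTCOME = VC-HIT

#0 0x13→b4/s0 MISS; vc=[]
#1 0x10→b4/s0 L1-HIT; vc=[]
#2 0x10→b4/s0 L1-HIT; vc=[]
#3 0x38→b14/s0 MISS; vc=[4]
#4 0x3b→b14/s0 L1-HIT; vc=[4]
#5 0x38→b14/s0 L1-HIT; vc=[4]
#6 0x3b→b14/s0 L1-HIT; vc=[4]
#7 0x3b→b14/s0 L1-HIT; vc=[4]
#8 0x10→b4/s0 VC-HIT; vc=[14]
#9 0x3b→b14/s0 VC-HIT; vc=[4]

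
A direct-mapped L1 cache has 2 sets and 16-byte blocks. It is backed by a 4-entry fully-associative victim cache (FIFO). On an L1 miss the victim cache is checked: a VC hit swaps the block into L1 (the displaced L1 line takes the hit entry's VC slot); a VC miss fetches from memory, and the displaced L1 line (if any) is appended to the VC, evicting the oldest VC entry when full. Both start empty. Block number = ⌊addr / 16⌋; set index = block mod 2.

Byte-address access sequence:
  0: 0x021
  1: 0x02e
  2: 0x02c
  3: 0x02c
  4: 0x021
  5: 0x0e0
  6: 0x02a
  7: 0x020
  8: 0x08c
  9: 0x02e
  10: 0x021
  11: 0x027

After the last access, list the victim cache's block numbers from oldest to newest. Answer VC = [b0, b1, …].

VC = [14, 8]

  [0] addr=0x21 blk=2 s=0: MISS | VC []
  [1] addr=0x2e blk=2 s=0: L1-HIT | VC []
  [2] addr=0x2c blk=2 s=0: L1-HIT | VC []
  [3] addr=0x2c blk=2 s=0: L1-HIT | VC []
  [4] addr=0x21 blk=2 s=0: L1-HIT | VC []
  [5] addr=0xe0 blk=14 s=0: MISS | VC [2]
  [6] addr=0x2a blk=2 s=0: VC-HIT | VC [14]
  [7] addr=0x20 blk=2 s=0: L1-HIT | VC [14]
  [8] addr=0x8c blk=8 s=0: MISS | VC [14, 2]
  [9] addr=0x2e blk=2 s=0: VC-HIT | VC [14, 8]
  [10] addr=0x21 blk=2 s=0: L1-HIT | VC [14, 8]
  [11] addr=0x27 blk=2 s=0: L1-HIT | VC [14, 8]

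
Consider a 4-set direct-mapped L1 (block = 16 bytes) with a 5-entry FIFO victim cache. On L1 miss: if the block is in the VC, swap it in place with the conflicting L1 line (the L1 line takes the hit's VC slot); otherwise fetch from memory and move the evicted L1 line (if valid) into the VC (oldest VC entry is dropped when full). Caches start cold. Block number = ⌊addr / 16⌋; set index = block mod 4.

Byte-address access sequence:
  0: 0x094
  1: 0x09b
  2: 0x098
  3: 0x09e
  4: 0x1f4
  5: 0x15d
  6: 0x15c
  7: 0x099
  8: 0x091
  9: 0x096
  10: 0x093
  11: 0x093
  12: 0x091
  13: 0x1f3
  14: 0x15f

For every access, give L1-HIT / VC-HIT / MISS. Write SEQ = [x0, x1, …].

SEQ = [MISS, L1-HIT, L1-HIT, L1-HIT, MISS, MISS, L1-HIT, VC-HIT, L1-HIT, L1-HIT, L1-HIT, L1-HIT, L1-HIT, L1-HIT, VC-HIT]

0: 0x94 (blk 9, set 1) → MISS  vc=[]
1: 0x9b (blk 9, set 1) → L1-HIT  vc=[]
2: 0x98 (blk 9, set 1) → L1-HIT  vc=[]
3: 0x9e (blk 9, set 1) → L1-HIT  vc=[]
4: 0x1f4 (blk 31, set 3) → MISS  vc=[]
5: 0x15d (blk 21, set 1) → MISS  vc=[9]
6: 0x15c (blk 21, set 1) → L1-HIT  vc=[9]
7: 0x99 (blk 9, set 1) → VC-HIT  vc=[21]
8: 0x91 (blk 9, set 1) → L1-HIT  vc=[21]
9: 0x96 (blk 9, set 1) → L1-HIT  vc=[21]
10: 0x93 (blk 9, set 1) → L1-HIT  vc=[21]
11: 0x93 (blk 9, set 1) → L1-HIT  vc=[21]
12: 0x91 (blk 9, set 1) → L1-HIT  vc=[21]
13: 0x1f3 (blk 31, set 3) → L1-HIT  vc=[21]
14: 0x15f (blk 21, set 1) → VC-HIT  vc=[9]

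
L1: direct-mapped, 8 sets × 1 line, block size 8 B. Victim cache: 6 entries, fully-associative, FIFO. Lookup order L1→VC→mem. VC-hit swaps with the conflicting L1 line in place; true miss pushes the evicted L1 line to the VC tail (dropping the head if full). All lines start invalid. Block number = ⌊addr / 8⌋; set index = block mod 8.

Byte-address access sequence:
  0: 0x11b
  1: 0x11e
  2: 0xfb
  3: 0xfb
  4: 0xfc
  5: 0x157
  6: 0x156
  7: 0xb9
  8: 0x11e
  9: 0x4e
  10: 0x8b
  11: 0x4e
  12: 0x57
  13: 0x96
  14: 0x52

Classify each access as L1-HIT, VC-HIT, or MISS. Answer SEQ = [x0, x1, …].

SEQ = [MISS, L1-HIT, MISS, L1-HIT, L1-HIT, MISS, L1-HIT, MISS, L1-HIT, MISS, MISS, VC-HIT, MISS, MISS, VC-HIT]

#0 0x11b→b35/s3 MISS; vc=[]
#1 0x11e→b35/s3 L1-HIT; vc=[]
#2 0xfb→b31/s7 MISS; vc=[]
#3 0xfb→b31/s7 L1-HIT; vc=[]
#4 0xfc→b31/s7 L1-HIT; vc=[]
#5 0x157→b42/s2 MISS; vc=[]
#6 0x156→b42/s2 L1-HIT; vc=[]
#7 0xb9→b23/s7 MISS; vc=[31]
#8 0x11e→b35/s3 L1-HIT; vc=[31]
#9 0x4e→b9/s1 MISS; vc=[31]
#10 0x8b→b17/s1 MISS; vc=[31,9]
#11 0x4e→b9/s1 VC-HIT; vc=[31,17]
#12 0x57→b10/s2 MISS; vc=[31,17,42]
#13 0x96→b18/s2 MISS; vc=[31,17,42,10]
#14 0x52→b10/s2 VC-HIT; vc=[31,17,42,18]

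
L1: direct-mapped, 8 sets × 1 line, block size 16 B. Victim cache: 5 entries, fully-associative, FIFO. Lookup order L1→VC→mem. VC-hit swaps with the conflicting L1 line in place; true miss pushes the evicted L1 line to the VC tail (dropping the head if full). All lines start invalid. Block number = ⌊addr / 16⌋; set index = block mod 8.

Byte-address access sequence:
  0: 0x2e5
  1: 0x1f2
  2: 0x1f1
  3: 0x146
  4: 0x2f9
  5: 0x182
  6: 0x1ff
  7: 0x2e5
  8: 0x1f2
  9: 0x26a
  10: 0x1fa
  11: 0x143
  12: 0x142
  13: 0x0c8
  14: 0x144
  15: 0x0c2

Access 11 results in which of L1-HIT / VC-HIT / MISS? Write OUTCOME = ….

OUTCOME = L1-HIT

0: 0x2e5 (blk 46, set 6) → MISS  vc=[]
1: 0x1f2 (blk 31, set 7) → MISS  vc=[]
2: 0x1f1 (blk 31, set 7) → L1-HIT  vc=[]
3: 0x146 (blk 20, set 4) → MISS  vc=[]
4: 0x2f9 (blk 47, set 7) → MISS  vc=[31]
5: 0x182 (blk 24, set 0) → MISS  vc=[31]
6: 0x1ff (blk 31, set 7) → VC-HIT  vc=[47]
7: 0x2e5 (blk 46, set 6) → L1-HIT  vc=[47]
8: 0x1f2 (blk 31, set 7) → L1-HIT  vc=[47]
9: 0x26a (blk 38, set 6) → MISS  vc=[47, 46]
10: 0x1fa (blk 31, set 7) → L1-HIT  vc=[47, 46]
11: 0x143 (blk 20, set 4) → L1-HIT  vc=[47, 46]
12: 0x142 (blk 20, set 4) → L1-HIT  vc=[47, 46]
13: 0xc8 (blk 12, set 4) → MISS  vc=[47, 46, 20]
14: 0x144 (blk 20, set 4) → VC-HIT  vc=[47, 46, 12]
15: 0xc2 (blk 12, set 4) → VC-HIT  vc=[47, 46, 20]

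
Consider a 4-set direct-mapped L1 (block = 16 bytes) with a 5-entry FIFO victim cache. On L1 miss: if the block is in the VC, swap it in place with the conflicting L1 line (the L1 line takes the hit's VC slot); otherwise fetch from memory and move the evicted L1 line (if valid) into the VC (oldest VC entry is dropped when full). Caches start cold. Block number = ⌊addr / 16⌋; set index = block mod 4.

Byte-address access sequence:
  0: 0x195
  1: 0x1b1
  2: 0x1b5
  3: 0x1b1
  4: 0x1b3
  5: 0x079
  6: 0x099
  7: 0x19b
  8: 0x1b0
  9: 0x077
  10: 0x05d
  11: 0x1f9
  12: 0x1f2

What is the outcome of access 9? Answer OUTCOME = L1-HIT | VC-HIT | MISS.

  [0] addr=0x195 blk=25 s=1: MISS | VC []
  [1] addr=0x1b1 blk=27 s=3: MISS | VC []
  [2] addr=0x1b5 blk=27 s=3: L1-HIT | VC []
  [3] addr=0x1b1 blk=27 s=3: L1-HIT | VC []
  [4] addr=0x1b3 blk=27 s=3: L1-HIT | VC []
  [5] addr=0x79 blk=7 s=3: MISS | VC [27]
  [6] addr=0x99 blk=9 s=1: MISS | VC [27, 25]
  [7] addr=0x19b blk=25 s=1: VC-HIT | VC [27, 9]
  [8] addr=0x1b0 blk=27 s=3: VC-HIT | VC [7, 9]
  [9] addr=0x77 blk=7 s=3: VC-HIT | VC [27, 9]
  [10] addr=0x5d blk=5 s=1: MISS | VC [27, 9, 25]
  [11] addr=0x1f9 blk=31 s=3: MISS | VC [27, 9, 25, 7]
  [12] addr=0x1f2 blk=31 s=3: L1-HIT | VC [27, 9, 25, 7]

OUTCOME = VC-HIT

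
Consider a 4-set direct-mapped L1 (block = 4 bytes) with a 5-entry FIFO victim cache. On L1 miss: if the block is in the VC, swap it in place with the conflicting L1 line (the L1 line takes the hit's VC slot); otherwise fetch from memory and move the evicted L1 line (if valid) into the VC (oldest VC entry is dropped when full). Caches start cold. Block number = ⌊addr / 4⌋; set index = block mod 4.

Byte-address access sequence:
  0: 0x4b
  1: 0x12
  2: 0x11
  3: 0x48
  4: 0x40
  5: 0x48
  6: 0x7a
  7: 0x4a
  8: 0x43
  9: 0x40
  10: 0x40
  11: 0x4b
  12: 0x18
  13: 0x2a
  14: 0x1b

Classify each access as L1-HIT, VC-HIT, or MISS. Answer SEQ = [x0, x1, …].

  [0] addr=0x4b blk=18 s=2: MISS | VC []
  [1] addr=0x12 blk=4 s=0: MISS | VC []
  [2] addr=0x11 blk=4 s=0: L1-HIT | VC []
  [3] addr=0x48 blk=18 s=2: L1-HIT | VC []
  [4] addr=0x40 blk=16 s=0: MISS | VC [4]
  [5] addr=0x48 blk=18 s=2: L1-HIT | VC [4]
  [6] addr=0x7a blk=30 s=2: MISS | VC [4, 18]
  [7] addr=0x4a blk=18 s=2: VC-HIT | VC [4, 30]
  [8] addr=0x43 blk=16 s=0: L1-HIT | VC [4, 30]
  [9] addr=0x40 blk=16 s=0: L1-HIT | VC [4, 30]
  [10] addr=0x40 blk=16 s=0: L1-HIT | VC [4, 30]
  [11] addr=0x4b blk=18 s=2: L1-HIT | VC [4, 30]
  [12] addr=0x18 blk=6 s=2: MISS | VC [4, 30, 18]
  [13] addr=0x2a blk=10 s=2: MISS | VC [4, 30, 18, 6]
  [14] addr=0x1b blk=6 s=2: VC-HIT | VC [4, 30, 18, 10]

SEQ = [MISS, MISS, L1-HIT, L1-HIT, MISS, L1-HIT, MISS, VC-HIT, L1-HIT, L1-HIT, L1-HIT, L1-HIT, MISS, MISS, VC-HIT]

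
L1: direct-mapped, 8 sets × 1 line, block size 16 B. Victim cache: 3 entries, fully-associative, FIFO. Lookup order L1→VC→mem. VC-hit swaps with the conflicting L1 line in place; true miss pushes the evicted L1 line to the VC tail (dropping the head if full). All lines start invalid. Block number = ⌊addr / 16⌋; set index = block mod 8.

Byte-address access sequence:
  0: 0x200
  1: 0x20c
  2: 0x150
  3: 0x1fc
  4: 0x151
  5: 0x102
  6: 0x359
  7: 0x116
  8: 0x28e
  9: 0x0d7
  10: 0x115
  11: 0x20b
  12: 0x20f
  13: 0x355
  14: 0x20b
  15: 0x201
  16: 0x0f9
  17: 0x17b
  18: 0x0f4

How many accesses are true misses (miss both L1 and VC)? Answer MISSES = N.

MISSES = 11

0: 0x200 (blk 32, set 0) → MISS  vc=[]
1: 0x20c (blk 32, set 0) → L1-HIT  vc=[]
2: 0x150 (blk 21, set 5) → MISS  vc=[]
3: 0x1fc (blk 31, set 7) → MISS  vc=[]
4: 0x151 (blk 21, set 5) → L1-HIT  vc=[]
5: 0x102 (blk 16, set 0) → MISS  vc=[32]
6: 0x359 (blk 53, set 5) → MISS  vc=[32, 21]
7: 0x116 (blk 17, set 1) → MISS  vc=[32, 21]
8: 0x28e (blk 40, set 0) → MISS  vc=[32, 21, 16]
9: 0xd7 (blk 13, set 5) → MISS  vc=[21, 16, 53]
10: 0x115 (blk 17, set 1) → L1-HIT  vc=[21, 16, 53]
11: 0x20b (blk 32, set 0) → MISS  vc=[16, 53, 40]
12: 0x20f (blk 32, set 0) → L1-HIT  vc=[16, 53, 40]
13: 0x355 (blk 53, set 5) → VC-HIT  vc=[16, 13, 40]
14: 0x20b (blk 32, set 0) → L1-HIT  vc=[16, 13, 40]
15: 0x201 (blk 32, set 0) → L1-HIT  vc=[16, 13, 40]
16: 0xf9 (blk 15, set 7) → MISS  vc=[13, 40, 31]
17: 0x17b (blk 23, set 7) → MISS  vc=[40, 31, 15]
18: 0xf4 (blk 15, set 7) → VC-HIT  vc=[40, 31, 23]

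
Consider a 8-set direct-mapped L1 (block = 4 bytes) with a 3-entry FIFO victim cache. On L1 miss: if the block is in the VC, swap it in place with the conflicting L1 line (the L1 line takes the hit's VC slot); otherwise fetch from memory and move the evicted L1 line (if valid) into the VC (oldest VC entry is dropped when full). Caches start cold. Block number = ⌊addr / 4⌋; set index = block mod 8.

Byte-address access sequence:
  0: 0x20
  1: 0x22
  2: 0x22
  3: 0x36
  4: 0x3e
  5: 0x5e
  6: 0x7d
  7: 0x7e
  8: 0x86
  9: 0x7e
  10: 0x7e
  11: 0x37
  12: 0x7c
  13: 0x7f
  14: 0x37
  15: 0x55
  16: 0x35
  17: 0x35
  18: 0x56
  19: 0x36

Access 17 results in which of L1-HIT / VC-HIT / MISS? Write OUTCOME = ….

OUTCOME = L1-HIT

#0 0x20→b8/s0 MISS; vc=[]
#1 0x22→b8/s0 L1-HIT; vc=[]
#2 0x22→b8/s0 L1-HIT; vc=[]
#3 0x36→b13/s5 MISS; vc=[]
#4 0x3e→b15/s7 MISS; vc=[]
#5 0x5e→b23/s7 MISS; vc=[15]
#6 0x7d→b31/s7 MISS; vc=[15,23]
#7 0x7e→b31/s7 L1-HIT; vc=[15,23]
#8 0x86→b33/s1 MISS; vc=[15,23]
#9 0x7e→b31/s7 L1-HIT; vc=[15,23]
#10 0x7e→b31/s7 L1-HIT; vc=[15,23]
#11 0x37→b13/s5 L1-HIT; vc=[15,23]
#12 0x7c→b31/s7 L1-HIT; vc=[15,23]
#13 0x7f→b31/s7 L1-HIT; vc=[15,23]
#14 0x37→b13/s5 L1-HIT; vc=[15,23]
#15 0x55→b21/s5 MISS; vc=[15,23,13]
#16 0x35→b13/s5 VC-HIT; vc=[15,23,21]
#17 0x35→b13/s5 L1-HIT; vc=[15,23,21]
#18 0x56→b21/s5 VC-HIT; vc=[15,23,13]
#19 0x36→b13/s5 VC-HIT; vc=[15,23,21]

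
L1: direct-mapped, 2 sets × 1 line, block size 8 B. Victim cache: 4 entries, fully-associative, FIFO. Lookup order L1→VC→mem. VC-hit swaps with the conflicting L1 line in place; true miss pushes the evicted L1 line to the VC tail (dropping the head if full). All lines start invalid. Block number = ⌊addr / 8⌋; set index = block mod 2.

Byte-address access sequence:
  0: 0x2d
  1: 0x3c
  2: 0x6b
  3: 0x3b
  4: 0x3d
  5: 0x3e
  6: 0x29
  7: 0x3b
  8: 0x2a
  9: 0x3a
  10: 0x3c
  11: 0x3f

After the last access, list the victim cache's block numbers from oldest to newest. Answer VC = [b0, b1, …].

  [0] addr=0x2d blk=5 s=1: MISS | VC []
  [1] addr=0x3c blk=7 s=1: MISS | VC [5]
  [2] addr=0x6b blk=13 s=1: MISS | VC [5, 7]
  [3] addr=0x3b blk=7 s=1: VC-HIT | VC [5, 13]
  [4] addr=0x3d blk=7 s=1: L1-HIT | VC [5, 13]
  [5] addr=0x3e blk=7 s=1: L1-HIT | VC [5, 13]
  [6] addr=0x29 blk=5 s=1: VC-HIT | VC [7, 13]
  [7] addr=0x3b blk=7 s=1: VC-HIT | VC [5, 13]
  [8] addr=0x2a blk=5 s=1: VC-HIT | VC [7, 13]
  [9] addr=0x3a blk=7 s=1: VC-HIT | VC [5, 13]
  [10] addr=0x3c blk=7 s=1: L1-HIT | VC [5, 13]
  [11] addr=0x3f blk=7 s=1: L1-HIT | VC [5, 13]

VC = [5, 13]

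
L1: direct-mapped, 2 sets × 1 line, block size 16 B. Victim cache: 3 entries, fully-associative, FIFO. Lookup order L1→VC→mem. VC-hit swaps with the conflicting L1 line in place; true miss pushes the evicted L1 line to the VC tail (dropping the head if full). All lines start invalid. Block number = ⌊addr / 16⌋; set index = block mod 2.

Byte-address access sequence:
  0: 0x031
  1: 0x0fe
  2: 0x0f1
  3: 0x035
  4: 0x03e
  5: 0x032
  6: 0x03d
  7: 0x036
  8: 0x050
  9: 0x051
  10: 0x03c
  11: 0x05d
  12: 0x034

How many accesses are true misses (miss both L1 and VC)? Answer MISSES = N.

  [0] addr=0x31 blk=3 s=1: MISS | VC []
  [1] addr=0xfe blk=15 s=1: MISS | VC [3]
  [2] addr=0xf1 blk=15 s=1: L1-HIT | VC [3]
  [3] addr=0x35 blk=3 s=1: VC-HIT | VC [15]
  [4] addr=0x3e blk=3 s=1: L1-HIT | VC [15]
  [5] addr=0x32 blk=3 s=1: L1-HIT | VC [15]
  [6] addr=0x3d blk=3 s=1: L1-HIT | VC [15]
  [7] addr=0x36 blk=3 s=1: L1-HIT | VC [15]
  [8] addr=0x50 blk=5 s=1: MISS | VC [15, 3]
  [9] addr=0x51 blk=5 s=1: L1-HIT | VC [15, 3]
  [10] addr=0x3c blk=3 s=1: VC-HIT | VC [15, 5]
  [11] addr=0x5d blk=5 s=1: VC-HIT | VC [15, 3]
  [12] addr=0x34 blk=3 s=1: VC-HIT | VC [15, 5]

MISSES = 3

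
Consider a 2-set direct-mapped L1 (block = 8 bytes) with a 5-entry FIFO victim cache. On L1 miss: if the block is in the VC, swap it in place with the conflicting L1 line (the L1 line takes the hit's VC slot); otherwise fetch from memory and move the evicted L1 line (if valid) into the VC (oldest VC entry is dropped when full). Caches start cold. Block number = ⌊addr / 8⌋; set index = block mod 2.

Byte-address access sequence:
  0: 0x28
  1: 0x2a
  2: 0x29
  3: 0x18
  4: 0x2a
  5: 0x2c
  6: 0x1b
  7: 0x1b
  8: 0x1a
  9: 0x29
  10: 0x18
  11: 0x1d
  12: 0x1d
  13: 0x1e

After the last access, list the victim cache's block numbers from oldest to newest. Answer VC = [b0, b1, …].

VC = [5]

0: 0x28 (blk 5, set 1) → MISS  vc=[]
1: 0x2a (blk 5, set 1) → L1-HIT  vc=[]
2: 0x29 (blk 5, set 1) → L1-HIT  vc=[]
3: 0x18 (blk 3, set 1) → MISS  vc=[5]
4: 0x2a (blk 5, set 1) → VC-HIT  vc=[3]
5: 0x2c (blk 5, set 1) → L1-HIT  vc=[3]
6: 0x1b (blk 3, set 1) → VC-HIT  vc=[5]
7: 0x1b (blk 3, set 1) → L1-HIT  vc=[5]
8: 0x1a (blk 3, set 1) → L1-HIT  vc=[5]
9: 0x29 (blk 5, set 1) → VC-HIT  vc=[3]
10: 0x18 (blk 3, set 1) → VC-HIT  vc=[5]
11: 0x1d (blk 3, set 1) → L1-HIT  vc=[5]
12: 0x1d (blk 3, set 1) → L1-HIT  vc=[5]
13: 0x1e (blk 3, set 1) → L1-HIT  vc=[5]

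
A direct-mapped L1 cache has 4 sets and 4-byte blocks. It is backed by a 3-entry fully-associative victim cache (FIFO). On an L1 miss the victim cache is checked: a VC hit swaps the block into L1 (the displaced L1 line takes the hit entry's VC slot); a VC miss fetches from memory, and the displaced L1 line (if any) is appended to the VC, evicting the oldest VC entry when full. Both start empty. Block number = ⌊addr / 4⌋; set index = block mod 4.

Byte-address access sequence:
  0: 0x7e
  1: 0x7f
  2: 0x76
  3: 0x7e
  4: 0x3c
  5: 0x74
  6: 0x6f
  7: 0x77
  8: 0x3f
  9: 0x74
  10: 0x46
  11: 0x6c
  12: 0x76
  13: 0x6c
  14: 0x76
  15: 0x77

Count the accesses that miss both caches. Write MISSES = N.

MISSES = 5

0: 0x7e (blk 31, set 3) → MISS  vc=[]
1: 0x7f (blk 31, set 3) → L1-HIT  vc=[]
2: 0x76 (blk 29, set 1) → MISS  vc=[]
3: 0x7e (blk 31, set 3) → L1-HIT  vc=[]
4: 0x3c (blk 15, set 3) → MISS  vc=[31]
5: 0x74 (blk 29, set 1) → L1-HIT  vc=[31]
6: 0x6f (blk 27, set 3) → MISS  vc=[31, 15]
7: 0x77 (blk 29, set 1) → L1-HIT  vc=[31, 15]
8: 0x3f (blk 15, set 3) → VC-HIT  vc=[31, 27]
9: 0x74 (blk 29, set 1) → L1-HIT  vc=[31, 27]
10: 0x46 (blk 17, set 1) → MISS  vc=[31, 27, 29]
11: 0x6c (blk 27, set 3) → VC-HIT  vc=[31, 15, 29]
12: 0x76 (blk 29, set 1) → VC-HIT  vc=[31, 15, 17]
13: 0x6c (blk 27, set 3) → L1-HIT  vc=[31, 15, 17]
14: 0x76 (blk 29, set 1) → L1-HIT  vc=[31, 15, 17]
15: 0x77 (blk 29, set 1) → L1-HIT  vc=[31, 15, 17]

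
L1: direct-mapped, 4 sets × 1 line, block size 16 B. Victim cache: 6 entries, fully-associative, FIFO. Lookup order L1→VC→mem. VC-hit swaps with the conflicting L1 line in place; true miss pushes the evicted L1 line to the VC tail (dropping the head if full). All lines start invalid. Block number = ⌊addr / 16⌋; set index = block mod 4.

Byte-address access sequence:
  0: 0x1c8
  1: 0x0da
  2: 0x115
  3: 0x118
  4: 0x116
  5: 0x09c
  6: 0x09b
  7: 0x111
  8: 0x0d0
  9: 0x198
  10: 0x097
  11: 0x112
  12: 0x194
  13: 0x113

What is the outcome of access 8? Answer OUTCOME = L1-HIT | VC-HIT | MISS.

#0 0x1c8→b28/s0 MISS; vc=[]
#1 0xda→b13/s1 MISS; vc=[]
#2 0x115→b17/s1 MISS; vc=[13]
#3 0x118→b17/s1 L1-HIT; vc=[13]
#4 0x116→b17/s1 L1-HIT; vc=[13]
#5 0x9c→b9/s1 MISS; vc=[13,17]
#6 0x9b→b9/s1 L1-HIT; vc=[13,17]
#7 0x111→b17/s1 VC-HIT; vc=[13,9]
#8 0xd0→b13/s1 VC-HIT; vc=[17,9]
#9 0x198→b25/s1 MISS; vc=[17,9,13]
#10 0x97→b9/s1 VC-HIT; vc=[17,25,13]
#11 0x112→b17/s1 VC-HIT; vc=[9,25,13]
#12 0x194→b25/s1 VC-HIT; vc=[9,17,13]
#13 0x113→b17/s1 VC-HIT; vc=[9,25,13]

OUTCOME = VC-HIT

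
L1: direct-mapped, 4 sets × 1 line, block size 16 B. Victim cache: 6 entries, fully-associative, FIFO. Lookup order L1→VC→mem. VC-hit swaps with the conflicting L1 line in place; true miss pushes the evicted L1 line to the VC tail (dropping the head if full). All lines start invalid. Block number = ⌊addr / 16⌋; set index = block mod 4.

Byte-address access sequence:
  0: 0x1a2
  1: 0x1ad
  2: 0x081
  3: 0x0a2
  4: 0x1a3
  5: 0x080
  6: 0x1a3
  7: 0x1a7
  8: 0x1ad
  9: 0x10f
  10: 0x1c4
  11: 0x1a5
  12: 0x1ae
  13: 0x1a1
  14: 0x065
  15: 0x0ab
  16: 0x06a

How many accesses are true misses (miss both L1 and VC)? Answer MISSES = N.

MISSES = 6

#0 0x1a2→b26/s2 MISS; vc=[]
#1 0x1ad→b26/s2 L1-HIT; vc=[]
#2 0x81→b8/s0 MISS; vc=[]
#3 0xa2→b10/s2 MISS; vc=[26]
#4 0x1a3→b26/s2 VC-HIT; vc=[10]
#5 0x80→b8/s0 L1-HIT; vc=[10]
#6 0x1a3→b26/s2 L1-HIT; vc=[10]
#7 0x1a7→b26/s2 L1-HIT; vc=[10]
#8 0x1ad→b26/s2 L1-HIT; vc=[10]
#9 0x10f→b16/s0 MISS; vc=[10,8]
#10 0x1c4→b28/s0 MISS; vc=[10,8,16]
#11 0x1a5→b26/s2 L1-HIT; vc=[10,8,16]
#12 0x1ae→b26/s2 L1-HIT; vc=[10,8,16]
#13 0x1a1→b26/s2 L1-HIT; vc=[10,8,16]
#14 0x65→b6/s2 MISS; vc=[10,8,16,26]
#15 0xab→b10/s2 VC-HIT; vc=[6,8,16,26]
#16 0x6a→b6/s2 VC-HIT; vc=[10,8,16,26]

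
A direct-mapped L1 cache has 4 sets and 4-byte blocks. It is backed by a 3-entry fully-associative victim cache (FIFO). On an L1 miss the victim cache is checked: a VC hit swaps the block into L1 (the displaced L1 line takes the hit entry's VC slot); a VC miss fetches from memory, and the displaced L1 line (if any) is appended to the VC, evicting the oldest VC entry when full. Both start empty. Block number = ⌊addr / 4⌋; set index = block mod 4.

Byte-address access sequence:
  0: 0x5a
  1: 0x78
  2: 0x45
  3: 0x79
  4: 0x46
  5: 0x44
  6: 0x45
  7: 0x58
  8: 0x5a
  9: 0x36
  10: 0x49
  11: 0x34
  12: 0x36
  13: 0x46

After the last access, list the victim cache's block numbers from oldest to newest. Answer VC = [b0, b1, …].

0: 0x5a (blk 22, set 2) → MISS  vc=[]
1: 0x78 (blk 30, set 2) → MISS  vc=[22]
2: 0x45 (blk 17, set 1) → MISS  vc=[22]
3: 0x79 (blk 30, set 2) → L1-HIT  vc=[22]
4: 0x46 (blk 17, set 1) → L1-HIT  vc=[22]
5: 0x44 (blk 17, set 1) → L1-HIT  vc=[22]
6: 0x45 (blk 17, set 1) → L1-HIT  vc=[22]
7: 0x58 (blk 22, set 2) → VC-HIT  vc=[30]
8: 0x5a (blk 22, set 2) → L1-HIT  vc=[30]
9: 0x36 (blk 13, set 1) → MISS  vc=[30, 17]
10: 0x49 (blk 18, set 2) → MISS  vc=[30, 17, 22]
11: 0x34 (blk 13, set 1) → L1-HIT  vc=[30, 17, 22]
12: 0x36 (blk 13, set 1) → L1-HIT  vc=[30, 17, 22]
13: 0x46 (blk 17, set 1) → VC-HIT  vc=[30, 13, 22]

VC = [30, 13, 22]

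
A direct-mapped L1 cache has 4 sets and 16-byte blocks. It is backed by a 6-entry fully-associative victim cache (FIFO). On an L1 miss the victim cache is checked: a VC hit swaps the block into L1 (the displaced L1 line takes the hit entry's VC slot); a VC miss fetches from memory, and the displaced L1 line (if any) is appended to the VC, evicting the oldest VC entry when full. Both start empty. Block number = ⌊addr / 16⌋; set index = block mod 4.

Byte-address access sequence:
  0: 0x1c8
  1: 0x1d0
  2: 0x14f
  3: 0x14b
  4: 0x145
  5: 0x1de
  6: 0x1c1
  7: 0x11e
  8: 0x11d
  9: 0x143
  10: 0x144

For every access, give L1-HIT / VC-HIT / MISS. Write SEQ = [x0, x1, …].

0: 0x1c8 (blk 28, set 0) → MISS  vc=[]
1: 0x1d0 (blk 29, set 1) → MISS  vc=[]
2: 0x14f (blk 20, set 0) → MISS  vc=[28]
3: 0x14b (blk 20, set 0) → L1-HIT  vc=[28]
4: 0x145 (blk 20, set 0) → L1-HIT  vc=[28]
5: 0x1de (blk 29, set 1) → L1-HIT  vc=[28]
6: 0x1c1 (blk 28, set 0) → VC-HIT  vc=[20]
7: 0x11e (blk 17, set 1) → MISS  vc=[20, 29]
8: 0x11d (blk 17, set 1) → L1-HIT  vc=[20, 29]
9: 0x143 (blk 20, set 0) → VC-HIT  vc=[28, 29]
10: 0x144 (blk 20, set 0) → L1-HIT  vc=[28, 29]

SEQ = [MISS, MISS, MISS, L1-HIT, L1-HIT, L1-HIT, VC-HIT, MISS, L1-HIT, VC-HIT, L1-HIT]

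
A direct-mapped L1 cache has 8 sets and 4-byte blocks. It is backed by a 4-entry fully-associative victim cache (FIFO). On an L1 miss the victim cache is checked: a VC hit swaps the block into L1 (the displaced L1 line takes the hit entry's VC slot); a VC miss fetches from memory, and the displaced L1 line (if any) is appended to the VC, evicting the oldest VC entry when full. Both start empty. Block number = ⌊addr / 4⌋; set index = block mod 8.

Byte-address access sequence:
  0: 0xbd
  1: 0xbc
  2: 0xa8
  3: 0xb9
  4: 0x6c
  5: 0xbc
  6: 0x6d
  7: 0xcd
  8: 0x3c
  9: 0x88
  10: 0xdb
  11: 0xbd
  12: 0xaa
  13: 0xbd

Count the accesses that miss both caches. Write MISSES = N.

MISSES = 8

#0 0xbd→b47/s7 MISS; vc=[]
#1 0xbc→b47/s7 L1-HIT; vc=[]
#2 0xa8→b42/s2 MISS; vc=[]
#3 0xb9→b46/s6 MISS; vc=[]
#4 0x6c→b27/s3 MISS; vc=[]
#5 0xbc→b47/s7 L1-HIT; vc=[]
#6 0x6d→b27/s3 L1-HIT; vc=[]
#7 0xcd→b51/s3 MISS; vc=[27]
#8 0x3c→b15/s7 MISS; vc=[27,47]
#9 0x88→b34/s2 MISS; vc=[27,47,42]
#10 0xdb→b54/s6 MISS; vc=[27,47,42,46]
#11 0xbd→b47/s7 VC-HIT; vc=[27,15,42,46]
#12 0xaa→b42/s2 VC-HIT; vc=[27,15,34,46]
#13 0xbd→b47/s7 L1-HIT; vc=[27,15,34,46]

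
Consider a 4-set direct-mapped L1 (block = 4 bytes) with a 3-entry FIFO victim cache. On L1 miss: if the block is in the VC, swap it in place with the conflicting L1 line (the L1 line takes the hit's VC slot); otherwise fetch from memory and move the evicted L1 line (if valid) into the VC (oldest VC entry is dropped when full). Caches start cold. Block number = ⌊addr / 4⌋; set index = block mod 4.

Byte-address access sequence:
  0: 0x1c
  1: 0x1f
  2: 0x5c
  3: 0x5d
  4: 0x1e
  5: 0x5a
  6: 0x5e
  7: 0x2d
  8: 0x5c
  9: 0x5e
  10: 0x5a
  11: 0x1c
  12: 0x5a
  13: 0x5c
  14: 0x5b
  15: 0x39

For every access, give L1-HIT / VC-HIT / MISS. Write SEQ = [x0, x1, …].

SEQ = [MISS, L1-HIT, MISS, L1-HIT, VC-HIT, MISS, VC-HIT, MISS, VC-HIT, L1-HIT, L1-HIT, VC-HIT, L1-HIT, VC-HIT, L1-HIT, MISS]

  [0] addr=0x1c blk=7 s=3: MISS | VC []
  [1] addr=0x1f blk=7 s=3: L1-HIT | VC []
  [2] addr=0x5c blk=23 s=3: MISS | VC [7]
  [3] addr=0x5d blk=23 s=3: L1-HIT | VC [7]
  [4] addr=0x1e blk=7 s=3: VC-HIT | VC [23]
  [5] addr=0x5a blk=22 s=2: MISS | VC [23]
  [6] addr=0x5e blk=23 s=3: VC-HIT | VC [7]
  [7] addr=0x2d blk=11 s=3: MISS | VC [7, 23]
  [8] addr=0x5c blk=23 s=3: VC-HIT | VC [7, 11]
  [9] addr=0x5e blk=23 s=3: L1-HIT | VC [7, 11]
  [10] addr=0x5a blk=22 s=2: L1-HIT | VC [7, 11]
  [11] addr=0x1c blk=7 s=3: VC-HIT | VC [23, 11]
  [12] addr=0x5a blk=22 s=2: L1-HIT | VC [23, 11]
  [13] addr=0x5c blk=23 s=3: VC-HIT | VC [7, 11]
  [14] addr=0x5b blk=22 s=2: L1-HIT | VC [7, 11]
  [15] addr=0x39 blk=14 s=2: MISS | VC [7, 11, 22]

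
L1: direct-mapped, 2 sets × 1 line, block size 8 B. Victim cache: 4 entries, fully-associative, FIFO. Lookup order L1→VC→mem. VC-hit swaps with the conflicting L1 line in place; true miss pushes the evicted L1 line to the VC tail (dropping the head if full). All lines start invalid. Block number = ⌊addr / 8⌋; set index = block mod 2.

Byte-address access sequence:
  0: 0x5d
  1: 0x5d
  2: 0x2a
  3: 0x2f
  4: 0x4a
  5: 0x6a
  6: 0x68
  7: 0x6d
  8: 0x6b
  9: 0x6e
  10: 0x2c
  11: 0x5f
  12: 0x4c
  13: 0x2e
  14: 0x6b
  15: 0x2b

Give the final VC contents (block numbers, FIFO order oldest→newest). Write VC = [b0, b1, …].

VC = [9, 13, 11]

0: 0x5d (blk 11, set 1) → MISS  vc=[]
1: 0x5d (blk 11, set 1) → L1-HIT  vc=[]
2: 0x2a (blk 5, set 1) → MISS  vc=[11]
3: 0x2f (blk 5, set 1) → L1-HIT  vc=[11]
4: 0x4a (blk 9, set 1) → MISS  vc=[11, 5]
5: 0x6a (blk 13, set 1) → MISS  vc=[11, 5, 9]
6: 0x68 (blk 13, set 1) → L1-HIT  vc=[11, 5, 9]
7: 0x6d (blk 13, set 1) → L1-HIT  vc=[11, 5, 9]
8: 0x6b (blk 13, set 1) → L1-HIT  vc=[11, 5, 9]
9: 0x6e (blk 13, set 1) → L1-HIT  vc=[11, 5, 9]
10: 0x2c (blk 5, set 1) → VC-HIT  vc=[11, 13, 9]
11: 0x5f (blk 11, set 1) → VC-HIT  vc=[5, 13, 9]
12: 0x4c (blk 9, set 1) → VC-HIT  vc=[5, 13, 11]
13: 0x2e (blk 5, set 1) → VC-HIT  vc=[9, 13, 11]
14: 0x6b (blk 13, set 1) → VC-HIT  vc=[9, 5, 11]
15: 0x2b (blk 5, set 1) → VC-HIT  vc=[9, 13, 11]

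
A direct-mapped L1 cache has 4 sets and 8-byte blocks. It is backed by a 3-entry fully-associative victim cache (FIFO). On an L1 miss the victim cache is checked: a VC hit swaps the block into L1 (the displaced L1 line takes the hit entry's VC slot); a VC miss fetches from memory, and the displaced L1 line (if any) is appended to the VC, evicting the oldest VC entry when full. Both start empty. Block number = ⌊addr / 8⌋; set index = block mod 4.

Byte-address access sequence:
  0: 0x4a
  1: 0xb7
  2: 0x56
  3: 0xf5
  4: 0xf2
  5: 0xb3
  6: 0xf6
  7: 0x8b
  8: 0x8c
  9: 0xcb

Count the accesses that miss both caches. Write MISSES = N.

  [0] addr=0x4a blk=9 s=1: MISS | VC []
  [1] addr=0xb7 blk=22 s=2: MISS | VC []
  [2] addr=0x56 blk=10 s=2: MISS | VC [22]
  [3] addr=0xf5 blk=30 s=2: MISS | VC [22, 10]
  [4] addr=0xf2 blk=30 s=2: L1-HIT | VC [22, 10]
  [5] addr=0xb3 blk=22 s=2: VC-HIT | VC [30, 10]
  [6] addr=0xf6 blk=30 s=2: VC-HIT | VC [22, 10]
  [7] addr=0x8b blk=17 s=1: MISS | VC [22, 10, 9]
  [8] addr=0x8c blk=17 s=1: L1-HIT | VC [22, 10, 9]
  [9] addr=0xcb blk=25 s=1: MISS | VC [10, 9, 17]

MISSES = 6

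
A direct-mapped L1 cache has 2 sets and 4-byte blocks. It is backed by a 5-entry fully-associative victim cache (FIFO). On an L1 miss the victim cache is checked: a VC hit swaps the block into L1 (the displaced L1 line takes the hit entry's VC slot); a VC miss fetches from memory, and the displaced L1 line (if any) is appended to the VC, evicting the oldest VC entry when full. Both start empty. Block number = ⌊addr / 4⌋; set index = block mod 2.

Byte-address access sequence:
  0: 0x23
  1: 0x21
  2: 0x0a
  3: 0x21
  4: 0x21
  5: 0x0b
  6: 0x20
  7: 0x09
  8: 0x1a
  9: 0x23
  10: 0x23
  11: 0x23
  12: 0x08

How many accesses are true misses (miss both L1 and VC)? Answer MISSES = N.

0: 0x23 (blk 8, set 0) → MISS  vc=[]
1: 0x21 (blk 8, set 0) → L1-HIT  vc=[]
2: 0xa (blk 2, set 0) → MISS  vc=[8]
3: 0x21 (blk 8, set 0) → VC-HIT  vc=[2]
4: 0x21 (blk 8, set 0) → L1-HIT  vc=[2]
5: 0xb (blk 2, set 0) → VC-HIT  vc=[8]
6: 0x20 (blk 8, set 0) → VC-HIT  vc=[2]
7: 0x9 (blk 2, set 0) → VC-HIT  vc=[8]
8: 0x1a (blk 6, set 0) → MISS  vc=[8, 2]
9: 0x23 (blk 8, set 0) → VC-HIT  vc=[6, 2]
10: 0x23 (blk 8, set 0) → L1-HIT  vc=[6, 2]
11: 0x23 (blk 8, set 0) → L1-HIT  vc=[6, 2]
12: 0x8 (blk 2, set 0) → VC-HIT  vc=[6, 8]

MISSES = 3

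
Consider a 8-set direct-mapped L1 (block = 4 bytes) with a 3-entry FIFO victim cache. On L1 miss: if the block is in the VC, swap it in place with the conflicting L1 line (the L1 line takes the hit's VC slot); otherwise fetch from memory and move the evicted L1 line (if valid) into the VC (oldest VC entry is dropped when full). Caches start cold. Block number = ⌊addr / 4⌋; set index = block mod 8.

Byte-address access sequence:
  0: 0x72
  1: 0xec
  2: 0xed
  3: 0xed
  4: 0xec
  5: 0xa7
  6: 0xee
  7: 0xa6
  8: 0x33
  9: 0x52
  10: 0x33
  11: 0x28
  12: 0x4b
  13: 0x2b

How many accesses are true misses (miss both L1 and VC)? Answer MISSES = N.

#0 0x72→b28/s4 MISS; vc=[]
#1 0xec→b59/s3 MISS; vc=[]
#2 0xed→b59/s3 L1-HIT; vc=[]
#3 0xed→b59/s3 L1-HIT; vc=[]
#4 0xec→b59/s3 L1-HIT; vc=[]
#5 0xa7→b41/s1 MISS; vc=[]
#6 0xee→b59/s3 L1-HIT; vc=[]
#7 0xa6→b41/s1 L1-HIT; vc=[]
#8 0x33→b12/s4 MISS; vc=[28]
#9 0x52→b20/s4 MISS; vc=[28,12]
#10 0x33→b12/s4 VC-HIT; vc=[28,20]
#11 0x28→b10/s2 MISS; vc=[28,20]
#12 0x4b→b18/s2 MISS; vc=[28,20,10]
#13 0x2b→b10/s2 VC-HIT; vc=[28,20,18]

MISSES = 7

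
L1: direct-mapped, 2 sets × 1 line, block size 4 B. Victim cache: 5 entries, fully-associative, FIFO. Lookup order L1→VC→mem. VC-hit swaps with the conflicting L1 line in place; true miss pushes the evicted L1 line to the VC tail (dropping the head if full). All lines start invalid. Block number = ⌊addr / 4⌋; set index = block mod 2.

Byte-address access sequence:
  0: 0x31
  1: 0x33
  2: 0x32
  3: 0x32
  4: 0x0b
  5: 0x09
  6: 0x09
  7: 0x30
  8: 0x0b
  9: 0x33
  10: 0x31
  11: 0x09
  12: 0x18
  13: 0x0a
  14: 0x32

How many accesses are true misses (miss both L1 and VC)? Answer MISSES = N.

#0 0x31→b12/s0 MISS; vc=[]
#1 0x33→b12/s0 L1-HIT; vc=[]
#2 0x32→b12/s0 L1-HIT; vc=[]
#3 0x32→b12/s0 L1-HIT; vc=[]
#4 0xb→b2/s0 MISS; vc=[12]
#5 0x9→b2/s0 L1-HIT; vc=[12]
#6 0x9→b2/s0 L1-HIT; vc=[12]
#7 0x30→b12/s0 VC-HIT; vc=[2]
#8 0xb→b2/s0 VC-HIT; vc=[12]
#9 0x33→b12/s0 VC-HIT; vc=[2]
#10 0x31→b12/s0 L1-HIT; vc=[2]
#11 0x9→b2/s0 VC-HIT; vc=[12]
#12 0x18→b6/s0 MISS; vc=[12,2]
#13 0xa→b2/s0 VC-HIT; vc=[12,6]
#14 0x32→b12/s0 VC-HIT; vc=[2,6]

MISSES = 3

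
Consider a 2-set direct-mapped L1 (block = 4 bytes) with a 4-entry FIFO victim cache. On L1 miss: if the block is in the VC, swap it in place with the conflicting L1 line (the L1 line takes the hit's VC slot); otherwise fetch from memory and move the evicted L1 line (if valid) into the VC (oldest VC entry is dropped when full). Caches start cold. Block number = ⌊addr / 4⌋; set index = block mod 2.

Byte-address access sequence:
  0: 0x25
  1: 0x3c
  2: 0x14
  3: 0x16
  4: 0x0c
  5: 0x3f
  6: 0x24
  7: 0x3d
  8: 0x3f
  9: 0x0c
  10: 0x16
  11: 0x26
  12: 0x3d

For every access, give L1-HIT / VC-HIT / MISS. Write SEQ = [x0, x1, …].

  [0] addr=0x25 blk=9 s=1: MISS | VC []
  [1] addr=0x3c blk=15 s=1: MISS | VC [9]
  [2] addr=0x14 blk=5 s=1: MISS | VC [9, 15]
  [3] addr=0x16 blk=5 s=1: L1-HIT | VC [9, 15]
  [4] addr=0xc blk=3 s=1: MISS | VC [9, 15, 5]
  [5] addr=0x3f blk=15 s=1: VC-HIT | VC [9, 3, 5]
  [6] addr=0x24 blk=9 s=1: VC-HIT | VC [15, 3, 5]
  [7] addr=0x3d blk=15 s=1: VC-HIT | VC [9, 3, 5]
  [8] addr=0x3f blk=15 s=1: L1-HIT | VC [9, 3, 5]
  [9] addr=0xc blk=3 s=1: VC-HIT | VC [9, 15, 5]
  [10] addr=0x16 blk=5 s=1: VC-HIT | VC [9, 15, 3]
  [11] addr=0x26 blk=9 s=1: VC-HIT | VC [5, 15, 3]
  [12] addr=0x3d blk=15 s=1: VC-HIT | VC [5, 9, 3]

SEQ = [MISS, MISS, MISS, L1-HIT, MISS, VC-HIT, VC-HIT, VC-HIT, L1-HIT, VC-HIT, VC-HIT, VC-HIT, VC-HIT]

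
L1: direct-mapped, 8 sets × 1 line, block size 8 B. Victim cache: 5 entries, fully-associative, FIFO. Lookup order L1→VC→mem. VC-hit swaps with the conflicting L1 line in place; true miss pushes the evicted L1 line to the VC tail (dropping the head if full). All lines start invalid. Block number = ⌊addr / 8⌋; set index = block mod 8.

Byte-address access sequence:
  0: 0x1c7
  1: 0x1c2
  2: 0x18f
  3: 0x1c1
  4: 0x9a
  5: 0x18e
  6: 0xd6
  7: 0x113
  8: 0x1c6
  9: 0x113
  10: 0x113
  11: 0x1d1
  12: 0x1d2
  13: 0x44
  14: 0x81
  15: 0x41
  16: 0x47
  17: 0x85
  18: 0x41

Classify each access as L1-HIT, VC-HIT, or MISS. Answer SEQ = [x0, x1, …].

SEQ = [MISS, L1-HIT, MISS, L1-HIT, MISS, L1-HIT, MISS, MISS, L1-HIT, L1-HIT, L1-HIT, MISS, L1-HIT, MISS, MISS, VC-HIT, L1-HIT, VC-HIT, VC-HIT]

0: 0x1c7 (blk 56, set 0) → MISS  vc=[]
1: 0x1c2 (blk 56, set 0) → L1-HIT  vc=[]
2: 0x18f (blk 49, set 1) → MISS  vc=[]
3: 0x1c1 (blk 56, set 0) → L1-HIT  vc=[]
4: 0x9a (blk 19, set 3) → MISS  vc=[]
5: 0x18e (blk 49, set 1) → L1-HIT  vc=[]
6: 0xd6 (blk 26, set 2) → MISS  vc=[]
7: 0x113 (blk 34, set 2) → MISS  vc=[26]
8: 0x1c6 (blk 56, set 0) → L1-HIT  vc=[26]
9: 0x113 (blk 34, set 2) → L1-HIT  vc=[26]
10: 0x113 (blk 34, set 2) → L1-HIT  vc=[26]
11: 0x1d1 (blk 58, set 2) → MISS  vc=[26, 34]
12: 0x1d2 (blk 58, set 2) → L1-HIT  vc=[26, 34]
13: 0x44 (blk 8, set 0) → MISS  vc=[26, 34, 56]
14: 0x81 (blk 16, set 0) → MISS  vc=[26, 34, 56, 8]
15: 0x41 (blk 8, set 0) → VC-HIT  vc=[26, 34, 56, 16]
16: 0x47 (blk 8, set 0) → L1-HIT  vc=[26, 34, 56, 16]
17: 0x85 (blk 16, set 0) → VC-HIT  vc=[26, 34, 56, 8]
18: 0x41 (blk 8, set 0) → VC-HIT  vc=[26, 34, 56, 16]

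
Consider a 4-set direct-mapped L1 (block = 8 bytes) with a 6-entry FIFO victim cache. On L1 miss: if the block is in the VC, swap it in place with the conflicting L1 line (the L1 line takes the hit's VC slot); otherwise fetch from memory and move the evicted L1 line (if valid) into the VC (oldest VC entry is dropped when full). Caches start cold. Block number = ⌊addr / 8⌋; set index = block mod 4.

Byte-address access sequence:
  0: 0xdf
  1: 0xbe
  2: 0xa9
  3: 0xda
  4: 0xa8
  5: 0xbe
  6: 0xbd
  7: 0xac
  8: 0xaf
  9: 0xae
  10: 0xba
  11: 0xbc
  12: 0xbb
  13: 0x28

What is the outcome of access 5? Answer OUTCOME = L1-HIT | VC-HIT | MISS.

OUTCOME = VC-HIT

#0 0xdf→b27/s3 MISS; vc=[]
#1 0xbe→b23/s3 MISS; vc=[27]
#2 0xa9→b21/s1 MISS; vc=[27]
#3 0xda→b27/s3 VC-HIT; vc=[23]
#4 0xa8→b21/s1 L1-HIT; vc=[23]
#5 0xbe→b23/s3 VC-HIT; vc=[27]
#6 0xbd→b23/s3 L1-HIT; vc=[27]
#7 0xac→b21/s1 L1-HIT; vc=[27]
#8 0xaf→b21/s1 L1-HIT; vc=[27]
#9 0xae→b21/s1 L1-HIT; vc=[27]
#10 0xba→b23/s3 L1-HIT; vc=[27]
#11 0xbc→b23/s3 L1-HIT; vc=[27]
#12 0xbb→b23/s3 L1-HIT; vc=[27]
#13 0x28→b5/s1 MISS; vc=[27,21]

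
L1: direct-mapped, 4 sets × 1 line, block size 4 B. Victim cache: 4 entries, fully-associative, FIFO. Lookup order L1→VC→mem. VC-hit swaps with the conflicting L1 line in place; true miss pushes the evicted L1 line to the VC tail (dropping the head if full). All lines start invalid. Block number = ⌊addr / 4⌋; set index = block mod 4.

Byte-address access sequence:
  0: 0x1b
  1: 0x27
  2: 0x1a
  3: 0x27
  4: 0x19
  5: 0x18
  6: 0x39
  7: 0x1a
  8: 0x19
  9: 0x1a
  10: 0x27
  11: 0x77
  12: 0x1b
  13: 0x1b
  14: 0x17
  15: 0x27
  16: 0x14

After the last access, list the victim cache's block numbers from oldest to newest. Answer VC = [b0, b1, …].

#0 0x1b→b6/s2 MISS; vc=[]
#1 0x27→b9/s1 MISS; vc=[]
#2 0x1a→b6/s2 L1-HIT; vc=[]
#3 0x27→b9/s1 L1-HIT; vc=[]
#4 0x19→b6/s2 L1-HIT; vc=[]
#5 0x18→b6/s2 L1-HIT; vc=[]
#6 0x39→b14/s2 MISS; vc=[6]
#7 0x1a→b6/s2 VC-HIT; vc=[14]
#8 0x19→b6/s2 L1-HIT; vc=[14]
#9 0x1a→b6/s2 L1-HIT; vc=[14]
#10 0x27→b9/s1 L1-HIT; vc=[14]
#11 0x77→b29/s1 MISS; vc=[14,9]
#12 0x1b→b6/s2 L1-HIT; vc=[14,9]
#13 0x1b→b6/s2 L1-HIT; vc=[14,9]
#14 0x17→b5/s1 MISS; vc=[14,9,29]
#15 0x27→b9/s1 VC-HIT; vc=[14,5,29]
#16 0x14→b5/s1 VC-HIT; vc=[14,9,29]

VC = [14, 9, 29]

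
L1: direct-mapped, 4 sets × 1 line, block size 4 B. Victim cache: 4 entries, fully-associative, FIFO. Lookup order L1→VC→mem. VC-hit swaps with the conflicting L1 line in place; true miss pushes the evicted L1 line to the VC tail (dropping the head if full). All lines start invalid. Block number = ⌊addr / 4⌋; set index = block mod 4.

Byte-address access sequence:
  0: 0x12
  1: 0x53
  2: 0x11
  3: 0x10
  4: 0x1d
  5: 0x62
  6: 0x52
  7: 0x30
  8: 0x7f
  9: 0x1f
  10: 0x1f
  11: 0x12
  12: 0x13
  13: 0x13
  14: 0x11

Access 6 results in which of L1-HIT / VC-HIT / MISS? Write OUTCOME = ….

  [0] addr=0x12 blk=4 s=0: MISS | VC []
  [1] addr=0x53 blk=20 s=0: MISS | VC [4]
  [2] addr=0x11 blk=4 s=0: VC-HIT | VC [20]
  [3] addr=0x10 blk=4 s=0: L1-HIT | VC [20]
  [4] addr=0x1d blk=7 s=3: MISS | VC [20]
  [5] addr=0x62 blk=24 s=0: MISS | VC [20, 4]
  [6] addr=0x52 blk=20 s=0: VC-HIT | VC [24, 4]
  [7] addr=0x30 blk=12 s=0: MISS | VC [24, 4, 20]
  [8] addr=0x7f blk=31 s=3: MISS | VC [24, 4, 20, 7]
  [9] addr=0x1f blk=7 s=3: VC-HIT | VC [24, 4, 20, 31]
  [10] addr=0x1f blk=7 s=3: L1-HIT | VC [24, 4, 20, 31]
  [11] addr=0x12 blk=4 s=0: VC-HIT | VC [24, 12, 20, 31]
  [12] addr=0x13 blk=4 s=0: L1-HIT | VC [24, 12, 20, 31]
  [13] addr=0x13 blk=4 s=0: L1-HIT | VC [24, 12, 20, 31]
  [14] addr=0x11 blk=4 s=0: L1-HIT | VC [24, 12, 20, 31]

OUTCOME = VC-HIT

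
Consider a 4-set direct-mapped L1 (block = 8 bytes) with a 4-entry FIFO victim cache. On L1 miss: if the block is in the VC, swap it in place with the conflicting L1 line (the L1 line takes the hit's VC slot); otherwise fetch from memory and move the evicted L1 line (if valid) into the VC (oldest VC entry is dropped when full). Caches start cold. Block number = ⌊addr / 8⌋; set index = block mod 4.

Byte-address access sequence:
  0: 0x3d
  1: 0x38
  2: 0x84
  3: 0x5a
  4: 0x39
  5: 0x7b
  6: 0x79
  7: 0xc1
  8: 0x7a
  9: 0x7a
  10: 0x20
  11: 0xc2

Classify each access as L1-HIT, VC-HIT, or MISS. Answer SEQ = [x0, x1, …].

  [0] addr=0x3d blk=7 s=3: MISS | VC []
  [1] addr=0x38 blk=7 s=3: L1-HIT | VC []
  [2] addr=0x84 blk=16 s=0: MISS | VC []
  [3] addr=0x5a blk=11 s=3: MISS | VC [7]
  [4] addr=0x39 blk=7 s=3: VC-HIT | VC [11]
  [5] addr=0x7b blk=15 s=3: MISS | VC [11, 7]
  [6] addr=0x79 blk=15 s=3: L1-HIT | VC [11, 7]
  [7] addr=0xc1 blk=24 s=0: MISS | VC [11, 7, 16]
  [8] addr=0x7a blk=15 s=3: L1-HIT | VC [11, 7, 16]
  [9] addr=0x7a blk=15 s=3: L1-HIT | VC [11, 7, 16]
  [10] addr=0x20 blk=4 s=0: MISS | VC [11, 7, 16, 24]
  [11] addr=0xc2 blk=24 s=0: VC-HIT | VC [11, 7, 16, 4]

SEQ = [MISS, L1-HIT, MISS, MISS, VC-HIT, MISS, L1-HIT, MISS, L1-HIT, L1-HIT, MISS, VC-HIT]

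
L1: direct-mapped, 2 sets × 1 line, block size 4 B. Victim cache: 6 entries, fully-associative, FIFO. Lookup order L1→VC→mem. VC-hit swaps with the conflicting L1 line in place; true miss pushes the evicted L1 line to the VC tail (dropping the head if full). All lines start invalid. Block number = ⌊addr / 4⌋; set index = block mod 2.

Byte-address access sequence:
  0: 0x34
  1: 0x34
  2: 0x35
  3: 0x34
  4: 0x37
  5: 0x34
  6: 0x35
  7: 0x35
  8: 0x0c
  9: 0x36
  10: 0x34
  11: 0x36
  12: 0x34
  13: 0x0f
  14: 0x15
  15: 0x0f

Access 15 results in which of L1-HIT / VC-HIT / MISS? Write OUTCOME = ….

OUTCOME = VC-HIT

#0 0x34→b13/s1 MISS; vc=[]
#1 0x34→b13/s1 L1-HIT; vc=[]
#2 0x35→b13/s1 L1-HIT; vc=[]
#3 0x34→b13/s1 L1-HIT; vc=[]
#4 0x37→b13/s1 L1-HIT; vc=[]
#5 0x34→b13/s1 L1-HIT; vc=[]
#6 0x35→b13/s1 L1-HIT; vc=[]
#7 0x35→b13/s1 L1-HIT; vc=[]
#8 0xc→b3/s1 MISS; vc=[13]
#9 0x36→b13/s1 VC-HIT; vc=[3]
#10 0x34→b13/s1 L1-HIT; vc=[3]
#11 0x36→b13/s1 L1-HIT; vc=[3]
#12 0x34→b13/s1 L1-HIT; vc=[3]
#13 0xf→b3/s1 VC-HIT; vc=[13]
#14 0x15→b5/s1 MISS; vc=[13,3]
#15 0xf→b3/s1 VC-HIT; vc=[13,5]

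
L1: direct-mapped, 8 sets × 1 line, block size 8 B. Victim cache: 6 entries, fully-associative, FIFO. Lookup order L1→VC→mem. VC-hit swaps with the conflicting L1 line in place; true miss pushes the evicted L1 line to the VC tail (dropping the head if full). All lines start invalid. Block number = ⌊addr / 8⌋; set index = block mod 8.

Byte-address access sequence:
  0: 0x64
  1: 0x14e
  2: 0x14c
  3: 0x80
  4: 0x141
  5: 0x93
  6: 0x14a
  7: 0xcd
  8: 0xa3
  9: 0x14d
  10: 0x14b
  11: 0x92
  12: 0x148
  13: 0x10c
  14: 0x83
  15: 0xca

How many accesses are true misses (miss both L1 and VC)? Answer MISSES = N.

MISSES = 8

  [0] addr=0x64 blk=12 s=4: MISS | VC []
  [1] addr=0x14e blk=41 s=1: MISS | VC []
  [2] addr=0x14c blk=41 s=1: L1-HIT | VC []
  [3] addr=0x80 blk=16 s=0: MISS | VC []
  [4] addr=0x141 blk=40 s=0: MISS | VC [16]
  [5] addr=0x93 blk=18 s=2: MISS | VC [16]
  [6] addr=0x14a blk=41 s=1: L1-HIT | VC [16]
  [7] addr=0xcd blk=25 s=1: MISS | VC [16, 41]
  [8] addr=0xa3 blk=20 s=4: MISS | VC [16, 41, 12]
  [9] addr=0x14d blk=41 s=1: VC-HIT | VC [16, 25, 12]
  [10] addr=0x14b blk=41 s=1: L1-HIT | VC [16, 25, 12]
  [11] addr=0x92 blk=18 s=2: L1-HIT | VC [16, 25, 12]
  [12] addr=0x148 blk=41 s=1: L1-HIT | VC [16, 25, 12]
  [13] addr=0x10c blk=33 s=1: MISS | VC [16, 25, 12, 41]
  [14] addr=0x83 blk=16 s=0: VC-HIT | VC [40, 25, 12, 41]
  [15] addr=0xca blk=25 s=1: VC-HIT | VC [40, 33, 12, 41]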